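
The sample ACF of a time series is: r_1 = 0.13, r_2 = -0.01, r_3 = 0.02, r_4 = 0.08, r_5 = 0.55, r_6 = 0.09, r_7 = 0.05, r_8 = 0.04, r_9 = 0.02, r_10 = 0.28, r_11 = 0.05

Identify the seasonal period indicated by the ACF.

The largest autocorrelation is r_5 = 0.55, with a weaker echo at lag 10 (0.28); the remaining lags stay at or below 0.13.
The dominant spike at lag 5 indicates a seasonal period of 5.

5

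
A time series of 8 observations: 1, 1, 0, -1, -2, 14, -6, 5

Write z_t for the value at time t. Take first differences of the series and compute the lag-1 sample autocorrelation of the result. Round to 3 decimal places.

-0.708

First differences Δz: 0, -1, -1, -1, 16, -20, 11
Mean of differences = 0.5714
Numerator Σ(Δz_t−Δz̄)(Δz_{t+1}−Δz̄) = -550.3265
Denominator Σ(Δz_t−Δz̄)² = 777.7143
r_1(Δz) = -550.3265 / 777.7143 = -0.708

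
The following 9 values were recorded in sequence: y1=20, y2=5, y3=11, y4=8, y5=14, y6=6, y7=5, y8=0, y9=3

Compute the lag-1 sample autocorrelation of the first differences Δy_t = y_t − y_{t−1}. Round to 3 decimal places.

First differences Δy: -15, 6, -3, 6, -8, -1, -5, 3
Mean of differences = -2.1250
Numerator Σ(Δy_t−Δȳ)(Δy_{t+1}−Δȳ) = -191.1406
Denominator Σ(Δy_t−Δȳ)² = 368.8750
r_1(Δy) = -191.1406 / 368.8750 = -0.518

-0.518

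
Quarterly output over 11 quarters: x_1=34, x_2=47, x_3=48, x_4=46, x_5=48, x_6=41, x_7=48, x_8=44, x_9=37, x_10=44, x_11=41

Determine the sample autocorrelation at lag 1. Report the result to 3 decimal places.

-0.100

Mean x̄ = (34 + 47 + 48 + 46 + 48 + 41 + 48 + 44 + 37 + 44 + 41)/11 = 43.4545
Numerator Σ_{t=1}^{10}(x_t−x̄)(x_{t+1}−x̄) = -22.4793
Denominator Σ(x_t−x̄)² = 224.7273
r_1 = -22.4793 / 224.7273 = -0.100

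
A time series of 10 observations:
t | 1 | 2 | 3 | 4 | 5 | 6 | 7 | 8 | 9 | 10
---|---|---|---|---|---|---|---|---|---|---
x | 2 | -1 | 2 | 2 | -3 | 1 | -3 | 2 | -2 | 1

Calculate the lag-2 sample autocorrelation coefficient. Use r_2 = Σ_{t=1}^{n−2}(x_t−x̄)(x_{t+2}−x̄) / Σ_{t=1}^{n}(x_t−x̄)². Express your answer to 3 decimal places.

0.413

Mean x̄ = (2 − 1 + 2 + 2 − 3 + 1 − 3 + 2 − 2 + 1)/10 = 0.1000
Numerator Σ_{t=1}^{8}(x_t−x̄)(x_{t+2}−x̄) = 16.8800
Denominator Σ(x_t−x̄)² = 40.9000
r_2 = 16.8800 / 40.9000 = 0.413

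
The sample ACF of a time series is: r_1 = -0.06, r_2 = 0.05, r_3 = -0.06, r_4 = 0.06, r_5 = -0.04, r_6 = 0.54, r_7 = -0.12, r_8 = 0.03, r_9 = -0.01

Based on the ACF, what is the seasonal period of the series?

The largest autocorrelation is r_6 = 0.54; the remaining lags stay at or below 0.06.
The dominant spike at lag 6 indicates a seasonal period of 6.

6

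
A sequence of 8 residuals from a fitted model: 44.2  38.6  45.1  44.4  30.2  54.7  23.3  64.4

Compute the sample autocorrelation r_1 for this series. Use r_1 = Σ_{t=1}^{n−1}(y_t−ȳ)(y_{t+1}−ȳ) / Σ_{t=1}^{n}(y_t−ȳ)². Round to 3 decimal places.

-0.706

Mean ȳ = (44.2 + 38.6 + 45.1 + 44.4 + 30.2 + 54.7 + 23.3 + 64.4)/8 = 43.1125
Deviations from mean: 1.0875, -4.5125, 1.9875, 1.2875, -12.9125, 11.5875, -19.8125, 21.2875
Σ(y_t−ȳ)(y_{t+1}−ȳ) = (-4.9073) + (-8.9686) + (2.5589) + (-16.6248) + (-149.6236) + (-229.5773) + (-421.7586) = -828.9014
Denominator Σ(y_t−ȳ)² = 1173.8488
r_1 = -828.9014 / 1173.8488 = -0.706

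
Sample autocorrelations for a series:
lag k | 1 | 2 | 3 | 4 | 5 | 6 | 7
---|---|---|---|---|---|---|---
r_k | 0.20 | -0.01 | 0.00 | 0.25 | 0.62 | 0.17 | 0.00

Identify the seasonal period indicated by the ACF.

The largest autocorrelation is r_5 = 0.62; the remaining lags stay at or below 0.25.
The dominant spike at lag 5 indicates a seasonal period of 5.

5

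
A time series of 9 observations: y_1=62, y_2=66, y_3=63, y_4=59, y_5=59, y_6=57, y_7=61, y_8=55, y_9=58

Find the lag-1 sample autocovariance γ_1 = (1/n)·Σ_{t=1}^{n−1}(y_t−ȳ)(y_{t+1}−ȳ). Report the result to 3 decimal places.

Mean ȳ = (62 + 66 + 63 + 59 + 59 + 57 + 61 + 55 + 58)/9 = 60.0000
Σ_{t=1}^{8}(y_t−ȳ)(y_{t+1}−ȳ) = 33.0000
γ_1 = 33.0000 / 9 = 3.667

3.667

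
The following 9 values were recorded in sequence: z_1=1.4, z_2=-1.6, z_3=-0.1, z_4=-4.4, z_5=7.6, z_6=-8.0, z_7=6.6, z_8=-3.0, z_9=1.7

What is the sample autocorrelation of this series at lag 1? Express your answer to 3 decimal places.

-0.863

Mean z̄ = (1.4 − 1.6 − 0.1 − 4.4 + 7.6 − 8.0 + 6.6 − 3.0 + 1.7)/9 = 0.0222
Numerator Σ_{t=1}^{8}(z_t−z̄)(z_{t+1}−z̄) = -173.5160
Denominator Σ(z_t−z̄)² = 201.0956
r_1 = -173.5160 / 201.0956 = -0.863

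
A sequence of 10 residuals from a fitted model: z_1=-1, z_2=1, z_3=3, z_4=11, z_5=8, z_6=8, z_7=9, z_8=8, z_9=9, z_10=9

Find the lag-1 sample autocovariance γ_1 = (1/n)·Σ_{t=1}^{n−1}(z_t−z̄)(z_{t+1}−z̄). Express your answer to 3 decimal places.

Mean z̄ = (-1 + 1 + 3 + 11 + 8 + 8 + 9 + 8 + 9 + 9)/10 = 6.5000
Σ_{t=1}^{9}(z_t−z̄)(z_{t+1}−z̄) = 71.2500
γ_1 = 71.2500 / 10 = 7.125

7.125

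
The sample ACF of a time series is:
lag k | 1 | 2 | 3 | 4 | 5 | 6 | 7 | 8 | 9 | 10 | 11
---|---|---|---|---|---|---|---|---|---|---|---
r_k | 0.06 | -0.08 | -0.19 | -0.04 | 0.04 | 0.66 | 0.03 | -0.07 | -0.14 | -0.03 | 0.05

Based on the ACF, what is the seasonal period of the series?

6

The largest autocorrelation is r_6 = 0.66; the remaining lags stay at or below 0.06.
The dominant spike at lag 6 indicates a seasonal period of 6.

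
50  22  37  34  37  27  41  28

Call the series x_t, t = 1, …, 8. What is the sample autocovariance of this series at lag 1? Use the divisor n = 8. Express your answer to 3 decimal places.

-42.156

Mean x̄ = (50 + 22 + 37 + 34 + 37 + 27 + 41 + 28)/8 = 34.5000
Σ_{t=1}^{7}(x_t−x̄)(x_{t+1}−x̄) = -337.2500
γ_1 = -337.2500 / 8 = -42.156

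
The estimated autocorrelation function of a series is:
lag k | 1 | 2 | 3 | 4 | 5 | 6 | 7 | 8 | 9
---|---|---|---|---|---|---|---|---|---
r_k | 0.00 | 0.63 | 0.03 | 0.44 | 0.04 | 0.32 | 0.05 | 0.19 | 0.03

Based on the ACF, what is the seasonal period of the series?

2

The largest autocorrelation is r_2 = 0.63, with weaker echoes at lags 4 (0.44), 6 (0.32) and 8 (0.19); the remaining lags stay at or below 0.05.
The dominant spike at lag 2 indicates a seasonal period of 2.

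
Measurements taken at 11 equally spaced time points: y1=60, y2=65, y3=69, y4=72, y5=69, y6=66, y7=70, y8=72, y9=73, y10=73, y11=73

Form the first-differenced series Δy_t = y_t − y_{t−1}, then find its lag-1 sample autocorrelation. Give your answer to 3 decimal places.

First differences Δy: 5, 4, 3, -3, -3, 4, 2, 1, 0, 0
Mean of differences = 1.3000
Numerator Σ(Δy_t−Δȳ)(Δy_{t+1}−Δȳ) = 17.9100
Denominator Σ(Δy_t−Δȳ)² = 72.1000
r_1(Δy) = 17.9100 / 72.1000 = 0.248

0.248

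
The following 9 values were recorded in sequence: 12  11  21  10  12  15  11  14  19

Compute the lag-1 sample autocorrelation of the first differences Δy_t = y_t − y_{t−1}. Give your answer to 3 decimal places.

First differences Δy: -1, 10, -11, 2, 3, -4, 3, 5
Mean of differences = 0.8750
Numerator Σ(Δy_t−Δȳ)(Δy_{t+1}−Δȳ) = -148.3906
Denominator Σ(Δy_t−Δȳ)² = 278.8750
r_1(Δy) = -148.3906 / 278.8750 = -0.532

-0.532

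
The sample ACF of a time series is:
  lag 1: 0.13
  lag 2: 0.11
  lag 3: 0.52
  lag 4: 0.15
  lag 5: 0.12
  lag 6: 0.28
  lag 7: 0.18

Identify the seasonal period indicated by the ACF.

3

The largest autocorrelation is r_3 = 0.52, with a weaker echo at lag 6 (0.28); the remaining lags stay at or below 0.18.
The dominant spike at lag 3 indicates a seasonal period of 3.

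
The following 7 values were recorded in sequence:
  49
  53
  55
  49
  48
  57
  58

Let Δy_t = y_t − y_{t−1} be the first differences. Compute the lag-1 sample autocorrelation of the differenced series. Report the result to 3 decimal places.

First differences Δy: 4, 2, -6, -1, 9, 1
Mean of differences = 1.5000
Numerator Σ(Δy_t−Δȳ)(Δy_{t+1}−Δȳ) = -6.2500
Denominator Σ(Δy_t−Δȳ)² = 125.5000
r_1(Δy) = -6.2500 / 125.5000 = -0.050

-0.050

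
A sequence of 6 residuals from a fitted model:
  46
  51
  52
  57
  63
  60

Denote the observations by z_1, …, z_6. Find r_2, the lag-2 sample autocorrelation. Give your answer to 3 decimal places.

0.024

Mean z̄ = (46 + 51 + 52 + 57 + 63 + 60)/6 = 54.8333
Deviations from mean: -8.8333, -3.8333, -2.8333, 2.1667, 8.1667, 5.1667
Numerator Σ_{t=1}^{4}(z_t−z̄)(z_{t+2}−z̄) = 4.7778
Denominator Σ(z_t−z̄)² = 198.8333
r_2 = 4.7778 / 198.8333 = 0.024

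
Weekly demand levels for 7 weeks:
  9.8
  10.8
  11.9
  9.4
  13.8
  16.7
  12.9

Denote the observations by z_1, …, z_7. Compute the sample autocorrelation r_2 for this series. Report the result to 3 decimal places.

-0.189

Mean z̄ = (9.8 + 10.8 + 11.9 + 9.4 + 13.8 + 16.7 + 12.9)/7 = 12.1857
Σ(z_t−z̄)(z_{t+2}−z̄) = (0.6816) + (3.8602) + (-0.4612) + (-12.5755) + (1.1531) = -7.3418
Denominator Σ(z_t−z̄)² = 38.9486
r_2 = -7.3418 / 38.9486 = -0.189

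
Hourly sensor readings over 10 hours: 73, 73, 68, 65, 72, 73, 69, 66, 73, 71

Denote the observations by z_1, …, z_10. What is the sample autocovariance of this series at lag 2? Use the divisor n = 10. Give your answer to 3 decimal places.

Mean z̄ = (73 + 73 + 68 + 65 + 72 + 73 + 69 + 66 + 73 + 71)/10 = 70.3000
Σ_{t=1}^{8}(z_t−z̄)(z_{t+2}−z̄) = -59.0800
γ_2 = -59.0800 / 10 = -5.908

-5.908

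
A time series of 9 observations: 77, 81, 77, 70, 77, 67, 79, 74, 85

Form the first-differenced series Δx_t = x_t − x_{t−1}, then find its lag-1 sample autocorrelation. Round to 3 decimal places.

-0.656

First differences Δx: 4, -4, -7, 7, -10, 12, -5, 11
Mean of differences = 1.0000
Numerator Σ(Δx_t−Δx̄)(Δx_{t+1}−Δx̄) = -336.0000
Denominator Σ(Δx_t−Δx̄)² = 512.0000
r_1(Δx) = -336.0000 / 512.0000 = -0.656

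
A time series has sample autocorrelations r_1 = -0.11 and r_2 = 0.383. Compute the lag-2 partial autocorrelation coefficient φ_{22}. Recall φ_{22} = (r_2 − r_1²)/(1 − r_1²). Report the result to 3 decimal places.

0.375

φ_{22} = (r_2 − r_1²) / (1 − r_1²)
r_1² = (-0.11)² = 0.0121
Numerator = 0.383 − 0.0121 = 0.3709; denominator = 1 − 0.0121 = 0.9879
φ_{22} = 0.3709 / 0.9879 = 0.375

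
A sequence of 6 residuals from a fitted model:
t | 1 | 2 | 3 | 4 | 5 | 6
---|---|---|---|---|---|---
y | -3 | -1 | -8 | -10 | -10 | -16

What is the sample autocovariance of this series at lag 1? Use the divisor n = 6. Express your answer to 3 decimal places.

9.167

Mean ȳ = (-3 − 1 − 8 − 10 − 10 − 16)/6 = -8.0000
Deviations: 5.0000, 7.0000, 0.0000, -2.0000, -2.0000, -8.0000
Σ_{t=1}^{5}(y_t−ȳ)(y_{t+1}−ȳ) = 55.0000
γ_1 = 55.0000 / 6 = 9.167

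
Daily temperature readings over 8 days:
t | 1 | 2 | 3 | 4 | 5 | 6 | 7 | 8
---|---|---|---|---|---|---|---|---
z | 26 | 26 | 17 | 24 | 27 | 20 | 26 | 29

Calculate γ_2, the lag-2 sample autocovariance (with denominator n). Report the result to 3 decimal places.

Mean z̄ = (26 + 26 + 17 + 24 + 27 + 20 + 26 + 29)/8 = 24.3750
Σ_{t=1}^{6}(z_t−z̄)(z_{t+2}−z̄) = -46.2813
γ_2 = -46.2813 / 8 = -5.785

-5.785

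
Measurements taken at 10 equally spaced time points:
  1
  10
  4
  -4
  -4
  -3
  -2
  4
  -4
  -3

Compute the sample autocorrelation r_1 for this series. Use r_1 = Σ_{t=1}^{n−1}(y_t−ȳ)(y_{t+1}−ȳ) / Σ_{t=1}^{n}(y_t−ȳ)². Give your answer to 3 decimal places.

0.276

Mean ȳ = (1 + 10 + 4 − 4 − 4 − 3 − 2 + 4 − 4 − 3)/10 = -0.1000
Numerator Σ_{t=1}^{9}(y_t−ȳ)(y_{t+1}−ȳ) = 56.0900
Denominator Σ(y_t−ȳ)² = 202.9000
r_1 = 56.0900 / 202.9000 = 0.276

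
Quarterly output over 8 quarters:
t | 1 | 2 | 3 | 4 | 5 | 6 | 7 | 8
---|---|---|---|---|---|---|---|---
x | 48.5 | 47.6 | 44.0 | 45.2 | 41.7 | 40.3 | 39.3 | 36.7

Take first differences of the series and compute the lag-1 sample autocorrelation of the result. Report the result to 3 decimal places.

First differences Δx: -0.9, -3.6, 1.2, -3.5, -1.4, -1.0, -2.6
Mean of differences = -1.6857
Numerator Σ(Δx_t−Δx̄)(Δx_{t+1}−Δx̄) = -13.2131
Denominator Σ(Δx_t−Δx̄)² = 17.2886
r_1(Δx) = -13.2131 / 17.2886 = -0.764

-0.764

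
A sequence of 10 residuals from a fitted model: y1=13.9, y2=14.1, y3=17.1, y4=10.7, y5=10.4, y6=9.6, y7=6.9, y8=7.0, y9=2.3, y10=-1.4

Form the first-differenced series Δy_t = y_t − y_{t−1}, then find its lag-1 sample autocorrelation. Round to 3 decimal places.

-0.304

First differences Δy: 0.2, 3.0, -6.4, -0.3, -0.8, -2.7, 0.1, -4.7, -3.7
Mean of differences = -1.7000
Numerator Σ(Δy_t−Δȳ)(Δy_{t+1}−Δȳ) = -20.5800
Denominator Σ(Δy_t−Δȳ)² = 67.8000
r_1(Δy) = -20.5800 / 67.8000 = -0.304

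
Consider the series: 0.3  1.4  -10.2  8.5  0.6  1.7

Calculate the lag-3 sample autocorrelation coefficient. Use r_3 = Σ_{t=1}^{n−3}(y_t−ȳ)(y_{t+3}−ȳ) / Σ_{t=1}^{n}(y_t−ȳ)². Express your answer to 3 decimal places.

-0.080

Mean ȳ = (0.3 + 1.4 − 10.2 + 8.5 + 0.6 + 1.7)/6 = 0.3833
Deviations from mean: -0.0833, 1.0167, -10.5833, 8.1167, 0.2167, 1.3167
Σ(y_t−ȳ)(y_{t+3}−ȳ) = (-0.6764) + (0.2203) + (-13.9347) = -14.3908
Denominator Σ(y_t−ȳ)² = 180.7083
r_3 = -14.3908 / 180.7083 = -0.080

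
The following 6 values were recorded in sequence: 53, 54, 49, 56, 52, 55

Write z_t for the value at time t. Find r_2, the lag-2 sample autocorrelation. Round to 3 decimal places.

0.425

Mean z̄ = (53 + 54 + 49 + 56 + 52 + 55)/6 = 53.1667
Σ(z_t−z̄)(z_{t+2}−z̄) = (0.6944) + (2.3611) + (4.8611) + (5.1944) = 13.1111
Denominator Σ(z_t−z̄)² = 30.8333
r_2 = 13.1111 / 30.8333 = 0.425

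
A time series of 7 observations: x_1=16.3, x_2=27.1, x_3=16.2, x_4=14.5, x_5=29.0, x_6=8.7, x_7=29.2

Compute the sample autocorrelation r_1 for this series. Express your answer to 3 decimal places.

-0.714

Mean x̄ = (16.3 + 27.1 + 16.2 + 14.5 + 29.0 + 8.7 + 29.2)/7 = 20.1429
Deviations from mean: -3.8429, 6.9571, -3.9429, -5.6429, 8.8571, -11.4429, 9.0571
Numerator Σ_{t=1}^{6}(x_t−x̄)(x_{t+1}−x̄) = -286.8876
Denominator Σ(x_t−x̄)² = 401.9771
r_1 = -286.8876 / 401.9771 = -0.714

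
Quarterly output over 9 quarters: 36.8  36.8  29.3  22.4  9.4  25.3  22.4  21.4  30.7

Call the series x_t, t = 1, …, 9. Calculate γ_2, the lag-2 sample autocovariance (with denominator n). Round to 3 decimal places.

-0.919

Mean x̄ = (36.8 + 36.8 + 29.3 + 22.4 + 9.4 + 25.3 + 22.4 + 21.4 + 30.7)/9 = 26.0556
Σ_{t=1}^{7}(x_t−x̄)(x_{t+2}−x̄) = -8.2684
γ_2 = -8.2684 / 9 = -0.919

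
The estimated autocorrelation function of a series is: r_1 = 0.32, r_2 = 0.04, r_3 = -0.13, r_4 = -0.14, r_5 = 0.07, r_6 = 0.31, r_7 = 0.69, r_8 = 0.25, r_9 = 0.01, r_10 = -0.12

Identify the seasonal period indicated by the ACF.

The largest autocorrelation is r_7 = 0.69; the remaining lags stay at or below 0.32. The elevated value at lag 1 (0.32), dropping to 0.04 at lag 2, reflects decaying short-term dependence rather than seasonality.
The dominant spike at lag 7 indicates a seasonal period of 7.

7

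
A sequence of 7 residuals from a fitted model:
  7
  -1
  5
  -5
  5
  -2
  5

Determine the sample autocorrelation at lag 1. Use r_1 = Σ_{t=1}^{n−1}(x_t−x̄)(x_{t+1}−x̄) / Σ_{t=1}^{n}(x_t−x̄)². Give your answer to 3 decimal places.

Mean x̄ = (7 − 1 + 5 − 5 + 5 − 2 + 5)/7 = 2.0000
Deviations from mean: 5.0000, -3.0000, 3.0000, -7.0000, 3.0000, -4.0000, 3.0000
Σ(x_t−x̄)(x_{t+1}−x̄) = (-15.0000) + (-9.0000) + (-21.0000) + (-21.0000) + (-12.0000) + (-12.0000) = -90.0000
Denominator Σ(x_t−x̄)² = 126.0000
r_1 = -90.0000 / 126.0000 = -0.714

-0.714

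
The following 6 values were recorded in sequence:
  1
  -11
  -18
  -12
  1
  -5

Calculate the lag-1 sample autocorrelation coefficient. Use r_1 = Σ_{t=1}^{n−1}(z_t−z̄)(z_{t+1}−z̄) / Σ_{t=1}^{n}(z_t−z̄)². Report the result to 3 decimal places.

0.133

Mean z̄ = (1 − 11 − 18 − 12 + 1 − 5)/6 = -7.3333
Deviations from mean: 8.3333, -3.6667, -10.6667, -4.6667, 8.3333, 2.3333
Σ(z_t−z̄)(z_{t+1}−z̄) = (-30.5556) + (39.1111) + (49.7778) + (-38.8889) + (19.4444) = 38.8889
Denominator Σ(z_t−z̄)² = 293.3333
r_1 = 38.8889 / 293.3333 = 0.133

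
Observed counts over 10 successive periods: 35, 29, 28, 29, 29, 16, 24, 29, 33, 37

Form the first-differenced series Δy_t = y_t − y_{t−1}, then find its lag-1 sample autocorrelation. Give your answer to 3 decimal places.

-0.073

First differences Δy: -6, -1, 1, 0, -13, 8, 5, 4, 4
Mean of differences = 0.2222
Numerator Σ(Δy_t−Δȳ)(Δy_{t+1}−Δȳ) = -23.9383
Denominator Σ(Δy_t−Δȳ)² = 327.5556
r_1(Δy) = -23.9383 / 327.5556 = -0.073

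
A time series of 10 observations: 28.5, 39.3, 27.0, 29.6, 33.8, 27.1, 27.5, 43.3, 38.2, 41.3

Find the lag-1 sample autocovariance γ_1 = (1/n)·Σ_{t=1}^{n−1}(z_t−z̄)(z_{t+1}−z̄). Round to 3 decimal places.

Mean z̄ = (28.5 + 39.3 + 27.0 + 29.6 + 33.8 + 27.1 + 27.5 + 43.3 + 38.2 + 41.3)/10 = 33.5600
Σ_{t=1}^{9}(z_t−z̄)(z_{t+1}−z̄) = 18.0084
γ_1 = 18.0084 / 10 = 1.801

1.801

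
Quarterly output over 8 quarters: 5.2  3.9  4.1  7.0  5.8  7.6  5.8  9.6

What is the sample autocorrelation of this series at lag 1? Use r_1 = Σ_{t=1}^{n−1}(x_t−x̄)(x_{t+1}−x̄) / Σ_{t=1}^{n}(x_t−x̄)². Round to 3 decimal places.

Mean x̄ = (5.2 + 3.9 + 4.1 + 7.0 + 5.8 + 7.6 + 5.8 + 9.6)/8 = 6.1250
Deviations from mean: -0.9250, -2.2250, -2.0250, 0.8750, -0.3250, 1.4750, -0.3250, 3.4750
Σ(x_t−x̄)(x_{t+1}−x̄) = (2.0581) + (4.5056) + (-1.7719) + (-0.2844) + (-0.4794) + (-0.4794) + (-1.1294) = 2.4194
Denominator Σ(x_t−x̄)² = 25.1350
r_1 = 2.4194 / 25.1350 = 0.096

0.096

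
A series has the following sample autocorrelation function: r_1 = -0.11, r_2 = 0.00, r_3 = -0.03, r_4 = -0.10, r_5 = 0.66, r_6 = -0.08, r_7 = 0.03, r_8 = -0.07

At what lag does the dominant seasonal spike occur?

5

The largest autocorrelation is r_5 = 0.66; the remaining lags stay at or below 0.03.
The dominant spike at lag 5 indicates a seasonal period of 5.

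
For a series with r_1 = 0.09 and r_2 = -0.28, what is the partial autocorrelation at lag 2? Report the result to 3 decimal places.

φ_{22} = (r_2 − r_1²) / (1 − r_1²)
r_1² = (0.09)² = 0.0081
Numerator = -0.28 − 0.0081 = -0.2881; denominator = 1 − 0.0081 = 0.9919
φ_{22} = -0.2881 / 0.9919 = -0.290

-0.290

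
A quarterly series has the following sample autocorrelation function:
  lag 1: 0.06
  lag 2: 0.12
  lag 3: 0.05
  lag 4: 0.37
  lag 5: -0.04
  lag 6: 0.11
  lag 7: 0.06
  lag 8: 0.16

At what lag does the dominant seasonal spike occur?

The largest autocorrelation is r_4 = 0.37, with a weaker echo at lag 8 (0.16); the remaining lags stay at or below 0.12.
The dominant spike at lag 4 indicates a seasonal period of 4.

4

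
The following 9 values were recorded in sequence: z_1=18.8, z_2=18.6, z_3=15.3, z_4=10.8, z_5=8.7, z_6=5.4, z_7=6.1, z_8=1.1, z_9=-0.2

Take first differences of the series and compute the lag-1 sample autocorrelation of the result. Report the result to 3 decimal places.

First differences Δz: -0.2, -3.3, -4.5, -2.1, -3.3, 0.7, -5.0, -1.3
Mean of differences = -2.3750
Numerator Σ(Δz_t−Δz̄)(Δz_{t+1}−Δz̄) = -14.6231
Denominator Σ(Δz_t−Δz̄)² = 28.5350
r_1(Δz) = -14.6231 / 28.5350 = -0.512

-0.512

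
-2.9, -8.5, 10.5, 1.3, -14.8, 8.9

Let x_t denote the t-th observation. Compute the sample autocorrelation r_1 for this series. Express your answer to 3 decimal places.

Mean x̄ = (-2.9 − 8.5 + 10.5 + 1.3 − 14.8 + 8.9)/6 = -0.9167
Deviations from mean: -1.9833, -7.5833, 11.4167, 2.2167, -13.8833, 9.8167
Numerator Σ_{t=1}^{5}(x_t−x̄)(x_{t+1}−x̄) = -213.2919
Denominator Σ(x_t−x̄)² = 485.8083
r_1 = -213.2919 / 485.8083 = -0.439

-0.439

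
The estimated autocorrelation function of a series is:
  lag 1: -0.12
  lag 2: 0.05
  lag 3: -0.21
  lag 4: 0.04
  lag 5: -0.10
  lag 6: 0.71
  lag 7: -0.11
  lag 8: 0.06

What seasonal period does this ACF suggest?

6

The largest autocorrelation is r_6 = 0.71; the remaining lags stay at or below 0.06.
The dominant spike at lag 6 indicates a seasonal period of 6.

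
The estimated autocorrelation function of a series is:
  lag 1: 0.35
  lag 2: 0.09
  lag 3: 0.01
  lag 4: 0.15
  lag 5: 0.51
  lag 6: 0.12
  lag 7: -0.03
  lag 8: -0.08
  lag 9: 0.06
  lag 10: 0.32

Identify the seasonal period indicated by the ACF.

The largest autocorrelation is r_5 = 0.51; the remaining lags stay at or below 0.35. The elevated value at lag 1 (0.35), dropping to 0.09 at lag 2, reflects decaying short-term dependence rather than seasonality.
The dominant spike at lag 5 indicates a seasonal period of 5.

5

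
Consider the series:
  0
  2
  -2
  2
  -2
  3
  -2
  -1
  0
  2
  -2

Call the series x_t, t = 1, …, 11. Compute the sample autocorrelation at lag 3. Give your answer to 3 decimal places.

-0.368

Mean x̄ = (0 + 2 − 2 + 2 − 2 + 3 − 2 − 1 + 0 + 2 − 2)/11 = 0.0000
Numerator Σ_{t=1}^{8}(x_t−x̄)(x_{t+3}−x̄) = -14.0000
Denominator Σ(x_t−x̄)² = 38.0000
r_3 = -14.0000 / 38.0000 = -0.368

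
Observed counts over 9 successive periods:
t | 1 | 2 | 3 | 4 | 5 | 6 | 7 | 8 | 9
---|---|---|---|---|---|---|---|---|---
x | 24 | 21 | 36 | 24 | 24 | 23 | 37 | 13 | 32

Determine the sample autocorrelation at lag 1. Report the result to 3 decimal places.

-0.644

Mean x̄ = (24 + 21 + 36 + 24 + 24 + 23 + 37 + 13 + 32)/9 = 26.0000
Numerator Σ_{t=1}^{8}(x_t−x̄)(x_{t+1}−x̄) = -304.0000
Denominator Σ(x_t−x̄)² = 472.0000
r_1 = -304.0000 / 472.0000 = -0.644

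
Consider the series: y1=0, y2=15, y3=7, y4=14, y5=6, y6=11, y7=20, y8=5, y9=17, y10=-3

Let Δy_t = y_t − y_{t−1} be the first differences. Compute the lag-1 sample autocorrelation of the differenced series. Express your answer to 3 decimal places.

-0.612

First differences Δy: 15, -8, 7, -8, 5, 9, -15, 12, -20
Mean of differences = -0.3333
Numerator Σ(Δy_t−Δȳ)(Δy_{t+1}−Δȳ) = -781.4444
Denominator Σ(Δy_t−Δȳ)² = 1276.0000
r_1(Δy) = -781.4444 / 1276.0000 = -0.612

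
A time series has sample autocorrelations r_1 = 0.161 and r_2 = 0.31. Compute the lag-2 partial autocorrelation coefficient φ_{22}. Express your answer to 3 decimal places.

0.292

φ_{22} = (r_2 − r_1²) / (1 − r_1²)
r_1² = (0.161)² = 0.025921
Numerator = 0.31 − 0.0259 = 0.2841; denominator = 1 − 0.0259 = 0.9741
φ_{22} = 0.2841 / 0.9741 = 0.292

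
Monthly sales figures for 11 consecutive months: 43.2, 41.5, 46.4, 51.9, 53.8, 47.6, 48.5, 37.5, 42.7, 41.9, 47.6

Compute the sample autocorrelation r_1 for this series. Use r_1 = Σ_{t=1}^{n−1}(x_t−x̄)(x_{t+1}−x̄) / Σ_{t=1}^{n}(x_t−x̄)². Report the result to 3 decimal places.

Mean x̄ = (43.2 + 41.5 + 46.4 + 51.9 + 53.8 + 47.6 + 48.5 + 37.5 + 42.7 + 41.9 + 47.6)/11 = 45.6909
Numerator Σ_{t=1}^{10}(x_t−x̄)(x_{t+1}−x̄) = 88.6545
Denominator Σ(x_t−x̄)² = 234.1691
r_1 = 88.6545 / 234.1691 = 0.379

0.379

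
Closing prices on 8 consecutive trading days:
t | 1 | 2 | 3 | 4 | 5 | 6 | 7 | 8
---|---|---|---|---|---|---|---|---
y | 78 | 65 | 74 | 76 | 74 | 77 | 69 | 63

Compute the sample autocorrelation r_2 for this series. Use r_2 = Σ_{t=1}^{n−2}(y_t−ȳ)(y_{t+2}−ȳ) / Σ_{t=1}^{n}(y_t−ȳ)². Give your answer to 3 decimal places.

Mean ȳ = (78 + 65 + 74 + 76 + 74 + 77 + 69 + 63)/8 = 72.0000
Numerator Σ_{t=1}^{6}(y_t−ȳ)(y_{t+2}−ȳ) = -43.0000
Denominator Σ(y_t−ȳ)² = 224.0000
r_2 = -43.0000 / 224.0000 = -0.192

-0.192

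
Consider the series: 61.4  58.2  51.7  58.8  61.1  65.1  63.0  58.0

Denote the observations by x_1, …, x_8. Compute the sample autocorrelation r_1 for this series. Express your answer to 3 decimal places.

0.306

Mean x̄ = (61.4 + 58.2 + 51.7 + 58.8 + 61.1 + 65.1 + 63.0 + 58.0)/8 = 59.6625
Numerator Σ_{t=1}^{7}(x_t−x̄)(x_{t+1}−x̄) = 35.1473
Denominator Σ(x_t−x̄)² = 114.8388
r_1 = 35.1473 / 114.8388 = 0.306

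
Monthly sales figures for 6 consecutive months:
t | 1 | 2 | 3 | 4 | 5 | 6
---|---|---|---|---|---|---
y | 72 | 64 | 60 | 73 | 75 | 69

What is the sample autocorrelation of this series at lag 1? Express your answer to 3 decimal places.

0.104

Mean ȳ = (72 + 64 + 60 + 73 + 75 + 69)/6 = 68.8333
Deviations from mean: 3.1667, -4.8333, -8.8333, 4.1667, 6.1667, 0.1667
Numerator Σ_{t=1}^{5}(y_t−ȳ)(y_{t+1}−ȳ) = 17.3056
Denominator Σ(y_t−ȳ)² = 166.8333
r_1 = 17.3056 / 166.8333 = 0.104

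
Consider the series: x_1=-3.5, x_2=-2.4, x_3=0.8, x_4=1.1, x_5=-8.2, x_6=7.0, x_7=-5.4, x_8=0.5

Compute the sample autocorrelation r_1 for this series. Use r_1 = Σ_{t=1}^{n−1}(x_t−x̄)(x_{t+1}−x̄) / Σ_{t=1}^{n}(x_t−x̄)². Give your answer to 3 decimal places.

-0.721

Mean x̄ = (-3.5 − 2.4 + 0.8 + 1.1 − 8.2 + 7.0 − 5.4 + 0.5)/8 = -1.2625
Deviations from mean: -2.2375, -1.1375, 2.0625, 2.3625, -6.9375, 8.2625, -4.1375, 1.7625
Numerator Σ_{t=1}^{7}(x_t−x̄)(x_{t+1}−x̄) = -110.1177
Denominator Σ(x_t−x̄)² = 152.7588
r_1 = -110.1177 / 152.7588 = -0.721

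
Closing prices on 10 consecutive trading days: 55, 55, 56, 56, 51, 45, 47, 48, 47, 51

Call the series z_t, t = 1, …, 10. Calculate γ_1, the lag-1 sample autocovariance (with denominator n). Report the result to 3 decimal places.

Mean z̄ = (55 + 55 + 56 + 56 + 51 + 45 + 47 + 48 + 47 + 51)/10 = 51.1000
Σ_{t=1}^{9}(z_t−z̄)(z_{t+1}−z̄) = 109.2900
γ_1 = 109.2900 / 10 = 10.929

10.929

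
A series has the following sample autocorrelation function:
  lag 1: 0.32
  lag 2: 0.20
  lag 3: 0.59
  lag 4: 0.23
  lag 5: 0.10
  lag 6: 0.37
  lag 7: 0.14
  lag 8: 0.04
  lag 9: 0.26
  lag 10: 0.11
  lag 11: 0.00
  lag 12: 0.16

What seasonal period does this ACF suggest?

3

The largest autocorrelation is r_3 = 0.59, with a weaker echo at lag 6 (0.37); the remaining lags stay at or below 0.32. The elevated value at lag 1 (0.32), dropping to 0.20 at lag 2, reflects decaying short-term dependence rather than seasonality.
The dominant spike at lag 3 indicates a seasonal period of 3.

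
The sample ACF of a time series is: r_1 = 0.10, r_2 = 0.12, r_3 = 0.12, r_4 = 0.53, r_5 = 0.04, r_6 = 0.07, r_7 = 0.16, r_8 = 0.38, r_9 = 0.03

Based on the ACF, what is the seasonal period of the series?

The largest autocorrelation is r_4 = 0.53, with a weaker echo at lag 8 (0.38); the remaining lags stay at or below 0.16.
The dominant spike at lag 4 indicates a seasonal period of 4.

4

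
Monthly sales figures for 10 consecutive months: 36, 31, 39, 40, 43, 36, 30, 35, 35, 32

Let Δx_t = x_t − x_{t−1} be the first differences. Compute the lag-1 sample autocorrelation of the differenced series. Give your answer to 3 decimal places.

First differences Δx: -5, 8, 1, 3, -7, -6, 5, 0, -3
Mean of differences = -0.4444
Numerator Σ(Δx_t−Δx̄)(Δx_{t+1}−Δx̄) = -36.4198
Denominator Σ(Δx_t−Δx̄)² = 216.2222
r_1(Δx) = -36.4198 / 216.2222 = -0.168

-0.168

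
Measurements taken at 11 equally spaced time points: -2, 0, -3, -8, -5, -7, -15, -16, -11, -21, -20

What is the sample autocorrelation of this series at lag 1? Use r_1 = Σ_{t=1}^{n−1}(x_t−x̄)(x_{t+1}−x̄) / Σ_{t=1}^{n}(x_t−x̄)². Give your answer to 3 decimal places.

0.619

Mean x̄ = (-2 + 0 − 3 − 8 − 5 − 7 − 15 − 16 − 11 − 21 − 20)/11 = -9.8182
Numerator Σ_{t=1}^{10}(x_t−x̄)(x_{t+1}−x̄) = 330.2397
Denominator Σ(x_t−x̄)² = 533.6364
r_1 = 330.2397 / 533.6364 = 0.619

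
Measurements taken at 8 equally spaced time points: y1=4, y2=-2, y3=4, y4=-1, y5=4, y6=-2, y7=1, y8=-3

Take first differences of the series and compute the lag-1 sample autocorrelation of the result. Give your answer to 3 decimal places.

-0.847

First differences Δy: -6, 6, -5, 5, -6, 3, -4
Mean of differences = -1.0000
Numerator Σ(Δy_t−Δȳ)(Δy_{t+1}−Δȳ) = -149.0000
Denominator Σ(Δy_t−Δȳ)² = 176.0000
r_1(Δy) = -149.0000 / 176.0000 = -0.847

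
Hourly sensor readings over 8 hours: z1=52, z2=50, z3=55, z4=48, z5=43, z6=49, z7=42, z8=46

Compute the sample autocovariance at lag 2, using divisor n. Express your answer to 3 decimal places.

2.574

Mean z̄ = (52 + 50 + 55 + 48 + 43 + 49 + 42 + 46)/8 = 48.1250
Σ_{t=1}^{6}(z_t−z̄)(z_{t+2}−z̄) = 20.5938
γ_2 = 20.5938 / 8 = 2.574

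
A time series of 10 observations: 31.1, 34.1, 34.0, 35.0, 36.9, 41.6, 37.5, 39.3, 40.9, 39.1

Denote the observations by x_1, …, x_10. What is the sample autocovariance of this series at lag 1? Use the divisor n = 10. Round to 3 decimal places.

5.232

Mean x̄ = (31.1 + 34.1 + 34.0 + 35.0 + 36.9 + 41.6 + 37.5 + 39.3 + 40.9 + 39.1)/10 = 36.9500
Σ_{t=1}^{9}(x_t−x̄)(x_{t+1}−x̄) = 52.3225
γ_1 = 52.3225 / 10 = 5.232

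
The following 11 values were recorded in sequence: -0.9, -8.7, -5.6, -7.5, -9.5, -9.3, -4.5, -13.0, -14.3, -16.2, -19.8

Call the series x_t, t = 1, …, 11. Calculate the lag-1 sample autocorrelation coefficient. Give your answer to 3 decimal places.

Mean x̄ = (-0.9 − 8.7 − 5.6 − 7.5 − 9.5 − 9.3 − 4.5 − 13.0 − 14.3 − 16.2 − 19.8)/11 = -9.9364
Numerator Σ_{t=1}^{10}(x_t−x̄)(x_{t+1}−x̄) = 117.7269
Denominator Σ(x_t−x̄)² = 303.0255
r_1 = 117.7269 / 303.0255 = 0.389

0.389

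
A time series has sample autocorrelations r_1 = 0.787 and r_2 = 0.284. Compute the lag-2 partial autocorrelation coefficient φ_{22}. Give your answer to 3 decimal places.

φ_{22} = (r_2 − r_1²) / (1 − r_1²)
r_1² = (0.787)² = 0.619369
Numerator = 0.284 − 0.6194 = -0.3354; denominator = 1 − 0.6194 = 0.3806
φ_{22} = -0.3354 / 0.3806 = -0.881

-0.881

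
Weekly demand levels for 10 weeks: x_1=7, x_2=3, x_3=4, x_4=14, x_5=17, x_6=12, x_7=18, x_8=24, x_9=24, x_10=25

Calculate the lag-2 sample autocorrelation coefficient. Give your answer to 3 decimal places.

Mean x̄ = (7 + 3 + 4 + 14 + 17 + 12 + 18 + 24 + 24 + 25)/10 = 14.8000
Numerator Σ_{t=1}^{8}(x_t−x̄)(x_{t+2}−x̄) = 176.7200
Denominator Σ(x_t−x̄)² = 613.6000
r_2 = 176.7200 / 613.6000 = 0.288

0.288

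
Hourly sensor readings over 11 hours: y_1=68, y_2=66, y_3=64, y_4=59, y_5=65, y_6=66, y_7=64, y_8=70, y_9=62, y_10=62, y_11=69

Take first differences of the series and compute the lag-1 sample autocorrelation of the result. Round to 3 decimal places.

-0.321

First differences Δy: -2, -2, -5, 6, 1, -2, 6, -8, 0, 7
Mean of differences = 0.1000
Numerator Σ(Δy_t−Δȳ)(Δy_{t+1}−Δȳ) = -71.6100
Denominator Σ(Δy_t−Δȳ)² = 222.9000
r_1(Δy) = -71.6100 / 222.9000 = -0.321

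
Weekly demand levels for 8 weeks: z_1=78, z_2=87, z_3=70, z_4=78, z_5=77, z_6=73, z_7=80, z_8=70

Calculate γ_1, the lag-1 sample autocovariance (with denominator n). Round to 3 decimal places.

Mean z̄ = (78 + 87 + 70 + 78 + 77 + 73 + 80 + 70)/8 = 76.6250
Σ_{t=1}^{7}(z_t−z̄)(z_{t+1}−z̄) = -99.0156
γ_1 = -99.0156 / 8 = -12.377

-12.377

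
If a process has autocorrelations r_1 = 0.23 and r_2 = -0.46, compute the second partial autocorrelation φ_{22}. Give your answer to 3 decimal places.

-0.542

φ_{22} = (r_2 − r_1²) / (1 − r_1²)
r_1² = (0.23)² = 0.0529
Numerator = -0.46 − 0.0529 = -0.5129; denominator = 1 − 0.0529 = 0.9471
φ_{22} = -0.5129 / 0.9471 = -0.542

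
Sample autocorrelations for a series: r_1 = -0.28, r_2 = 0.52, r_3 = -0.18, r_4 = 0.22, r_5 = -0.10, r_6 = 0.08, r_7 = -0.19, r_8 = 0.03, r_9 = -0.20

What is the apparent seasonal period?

2

The largest autocorrelation is r_2 = 0.52, with a weaker echo at lag 4 (0.22); the remaining lags stay at or below 0.08.
The dominant spike at lag 2 indicates a seasonal period of 2.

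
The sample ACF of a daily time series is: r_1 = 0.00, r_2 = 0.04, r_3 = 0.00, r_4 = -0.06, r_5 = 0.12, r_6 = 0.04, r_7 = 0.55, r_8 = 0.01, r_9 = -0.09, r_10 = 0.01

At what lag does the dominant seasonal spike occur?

7

The largest autocorrelation is r_7 = 0.55; the remaining lags stay at or below 0.12.
The dominant spike at lag 7 indicates a seasonal period of 7.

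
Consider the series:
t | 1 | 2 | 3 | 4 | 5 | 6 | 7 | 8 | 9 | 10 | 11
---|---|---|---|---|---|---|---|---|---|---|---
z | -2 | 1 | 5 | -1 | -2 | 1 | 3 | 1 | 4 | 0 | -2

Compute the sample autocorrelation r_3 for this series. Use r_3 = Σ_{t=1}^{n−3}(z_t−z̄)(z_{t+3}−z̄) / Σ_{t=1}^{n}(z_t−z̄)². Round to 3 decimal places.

Mean z̄ = (-2 + 1 + 5 − 1 − 2 + 1 + 3 + 1 + 4 + 0 − 2)/11 = 0.7273
Numerator Σ_{t=1}^{8}(z_t−z̄)(z_{t+3}−z̄) = -1.0413
Denominator Σ(z_t−z̄)² = 60.1818
r_3 = -1.0413 / 60.1818 = -0.017

-0.017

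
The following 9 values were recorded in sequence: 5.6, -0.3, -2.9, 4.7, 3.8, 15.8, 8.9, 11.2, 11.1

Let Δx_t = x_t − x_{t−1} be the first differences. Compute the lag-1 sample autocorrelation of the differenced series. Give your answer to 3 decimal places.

First differences Δx: -5.9, -2.6, 7.6, -0.9, 12.0, -6.9, 2.3, -0.1
Mean of differences = 0.6875
Numerator Σ(Δx_t−Δx̄)(Δx_{t+1}−Δx̄) = -129.3389
Denominator Σ(Δx_t−Δx̄)² = 293.2688
r_1(Δx) = -129.3389 / 293.2688 = -0.441

-0.441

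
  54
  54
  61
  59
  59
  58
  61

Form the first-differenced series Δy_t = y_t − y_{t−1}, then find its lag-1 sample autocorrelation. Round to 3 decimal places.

First differences Δy: 0, 7, -2, 0, -1, 3
Mean of differences = 1.1667
Numerator Σ(Δy_t−Δȳ)(Δy_{t+1}−Δȳ) = -23.0278
Denominator Σ(Δy_t−Δȳ)² = 54.8333
r_1(Δy) = -23.0278 / 54.8333 = -0.420

-0.420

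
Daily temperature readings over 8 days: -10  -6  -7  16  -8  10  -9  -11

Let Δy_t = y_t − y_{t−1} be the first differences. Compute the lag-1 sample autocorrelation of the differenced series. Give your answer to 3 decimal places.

First differences Δy: 4, -1, 23, -24, 18, -19, -2
Mean of differences = -0.1429
Numerator Σ(Δy_t−Δȳ)(Δy_{t+1}−Δȳ) = -1315.4490
Denominator Σ(Δy_t−Δȳ)² = 1810.8571
r_1(Δy) = -1315.4490 / 1810.8571 = -0.726

-0.726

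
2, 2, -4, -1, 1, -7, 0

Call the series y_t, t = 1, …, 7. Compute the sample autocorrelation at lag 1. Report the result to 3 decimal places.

Mean ȳ = (2 + 2 − 4 − 1 + 1 − 7 + 0)/7 = -1.0000
Deviations from mean: 3.0000, 3.0000, -3.0000, 0.0000, 2.0000, -6.0000, 1.0000
Σ(y_t−ȳ)(y_{t+1}−ȳ) = (9.0000) + (-9.0000) + (0.0000) + (0.0000) + (-12.0000) + (-6.0000) = -18.0000
Denominator Σ(y_t−ȳ)² = 68.0000
r_1 = -18.0000 / 68.0000 = -0.265

-0.265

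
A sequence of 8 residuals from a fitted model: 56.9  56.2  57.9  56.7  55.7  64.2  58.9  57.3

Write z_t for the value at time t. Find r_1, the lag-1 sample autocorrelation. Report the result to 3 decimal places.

-0.078

Mean z̄ = (56.9 + 56.2 + 57.9 + 56.7 + 55.7 + 64.2 + 58.9 + 57.3)/8 = 57.9750
Deviations from mean: -1.0750, -1.7750, -0.0750, -1.2750, -2.2750, 6.2250, 0.9250, -0.6750
Numerator Σ_{t=1}^{7}(z_t−z̄)(z_{t+1}−z̄) = -3.9906
Denominator Σ(z_t−z̄)² = 51.1750
r_1 = -3.9906 / 51.1750 = -0.078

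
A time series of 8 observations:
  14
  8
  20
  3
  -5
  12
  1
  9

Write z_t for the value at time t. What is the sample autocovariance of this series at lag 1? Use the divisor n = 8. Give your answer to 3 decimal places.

Mean z̄ = (14 + 8 + 20 + 3 − 5 + 12 + 1 + 9)/8 = 7.7500
Deviations: 6.2500, 0.2500, 12.2500, -4.7500, -12.7500, 4.2500, -6.7500, 1.2500
Σ_{t=1}^{7}(z_t−z̄)(z_{t+1}−z̄) = -84.3125
γ_1 = -84.3125 / 8 = -10.539

-10.539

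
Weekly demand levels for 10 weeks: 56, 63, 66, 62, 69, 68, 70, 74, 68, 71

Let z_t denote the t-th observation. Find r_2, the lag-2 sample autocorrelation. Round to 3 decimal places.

Mean z̄ = (56 + 63 + 66 + 62 + 69 + 68 + 70 + 74 + 68 + 71)/10 = 66.7000
Numerator Σ_{t=1}^{8}(z_t−z̄)(z_{t+2}−z̄) = 69.9200
Denominator Σ(z_t−z̄)² = 242.1000
r_2 = 69.9200 / 242.1000 = 0.289

0.289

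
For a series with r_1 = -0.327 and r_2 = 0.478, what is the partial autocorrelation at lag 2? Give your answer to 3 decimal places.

φ_{22} = (r_2 − r_1²) / (1 − r_1²)
r_1² = (-0.327)² = 0.106929
Numerator = 0.478 − 0.1069 = 0.3711; denominator = 1 − 0.1069 = 0.8931
φ_{22} = 0.3711 / 0.8931 = 0.415

0.415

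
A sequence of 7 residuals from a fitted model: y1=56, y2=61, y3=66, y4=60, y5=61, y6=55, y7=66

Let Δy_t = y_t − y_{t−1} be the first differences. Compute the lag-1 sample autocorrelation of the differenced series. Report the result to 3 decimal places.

-0.333

First differences Δy: 5, 5, -6, 1, -6, 11
Mean of differences = 1.6667
Numerator Σ(Δy_t−Δȳ)(Δy_{t+1}−Δȳ) = -75.7778
Denominator Σ(Δy_t−Δȳ)² = 227.3333
r_1(Δy) = -75.7778 / 227.3333 = -0.333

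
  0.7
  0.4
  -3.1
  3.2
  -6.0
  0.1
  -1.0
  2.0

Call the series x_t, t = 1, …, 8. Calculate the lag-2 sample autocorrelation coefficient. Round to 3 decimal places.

Mean x̄ = (0.7 + 0.4 − 3.1 + 3.2 − 6.0 + 0.1 − 1.0 + 2.0)/8 = -0.4625
Deviations from mean: 1.1625, 0.8625, -2.6375, 3.6625, -5.5375, 0.5625, -0.5375, 2.4625
Σ(x_t−x̄)(x_{t+2}−x̄) = (-3.0661) + (3.1589) + (14.6052) + (2.0602) + (2.9764) + (1.3852) = 21.1197
Denominator Σ(x_t−x̄)² = 59.7988
r_2 = 21.1197 / 59.7988 = 0.353

0.353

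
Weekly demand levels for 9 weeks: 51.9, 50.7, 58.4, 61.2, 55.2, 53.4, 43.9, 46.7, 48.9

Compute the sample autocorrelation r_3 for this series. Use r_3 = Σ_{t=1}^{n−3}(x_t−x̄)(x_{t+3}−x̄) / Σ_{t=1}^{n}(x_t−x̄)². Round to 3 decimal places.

-0.395

Mean x̄ = (51.9 + 50.7 + 58.4 + 61.2 + 55.2 + 53.4 + 43.9 + 46.7 + 48.9)/9 = 52.2556
Σ(x_t−x̄)(x_{t+3}−x̄) = (-3.1802) + (-4.5802) + (7.0320) + (-74.7358) + (-16.3580) + (-3.8402) = -95.6626
Denominator Σ(x_t−x̄)² = 242.2222
r_3 = -95.6626 / 242.2222 = -0.395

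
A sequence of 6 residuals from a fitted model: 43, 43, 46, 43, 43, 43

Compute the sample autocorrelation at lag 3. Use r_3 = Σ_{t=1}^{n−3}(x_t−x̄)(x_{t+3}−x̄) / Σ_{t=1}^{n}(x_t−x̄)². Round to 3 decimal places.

Mean x̄ = (43 + 43 + 46 + 43 + 43 + 43)/6 = 43.5000
Σ(x_t−x̄)(x_{t+3}−x̄) = (0.2500) + (0.2500) + (-1.2500) = -0.7500
Denominator Σ(x_t−x̄)² = 7.5000
r_3 = -0.7500 / 7.5000 = -0.100

-0.100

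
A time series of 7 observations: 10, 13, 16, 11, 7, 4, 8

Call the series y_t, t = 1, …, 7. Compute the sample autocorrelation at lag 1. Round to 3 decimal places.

0.539

Mean ȳ = (10 + 13 + 16 + 11 + 7 + 4 + 8)/7 = 9.8571
Deviations from mean: 0.1429, 3.1429, 6.1429, 1.1429, -2.8571, -5.8571, -1.8571
Σ(y_t−ȳ)(y_{t+1}−ȳ) = (0.4490) + (19.3061) + (7.0204) + (-3.2653) + (16.7347) + (10.8776) = 51.1224
Denominator Σ(y_t−ȳ)² = 94.8571
r_1 = 51.1224 / 94.8571 = 0.539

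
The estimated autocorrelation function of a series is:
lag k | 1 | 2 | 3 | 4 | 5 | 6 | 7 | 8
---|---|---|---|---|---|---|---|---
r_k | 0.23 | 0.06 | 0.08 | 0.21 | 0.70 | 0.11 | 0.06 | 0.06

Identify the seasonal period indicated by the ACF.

5

The largest autocorrelation is r_5 = 0.70; the remaining lags stay at or below 0.23. The elevated value at lag 1 (0.23), dropping to 0.06 at lag 2, reflects decaying short-term dependence rather than seasonality.
The dominant spike at lag 5 indicates a seasonal period of 5.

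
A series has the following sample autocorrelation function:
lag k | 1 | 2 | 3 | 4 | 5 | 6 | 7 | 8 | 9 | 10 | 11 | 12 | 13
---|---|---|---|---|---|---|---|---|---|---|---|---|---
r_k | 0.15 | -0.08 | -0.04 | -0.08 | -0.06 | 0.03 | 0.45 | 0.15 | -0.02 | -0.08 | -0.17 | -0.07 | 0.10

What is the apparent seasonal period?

7

The largest autocorrelation is r_7 = 0.45; the remaining lags stay at or below 0.15.
The dominant spike at lag 7 indicates a seasonal period of 7.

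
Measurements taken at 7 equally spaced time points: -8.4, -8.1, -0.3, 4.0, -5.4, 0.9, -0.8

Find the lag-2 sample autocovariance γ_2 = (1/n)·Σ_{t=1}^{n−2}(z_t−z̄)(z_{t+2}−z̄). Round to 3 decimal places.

-5.444

Mean z̄ = (-8.4 − 8.1 − 0.3 + 4.0 − 5.4 + 0.9 − 0.8)/7 = -2.5857
Σ_{t=1}^{5}(z_t−z̄)(z_{t+2}−z̄) = -38.1076
γ_2 = -38.1076 / 7 = -5.444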